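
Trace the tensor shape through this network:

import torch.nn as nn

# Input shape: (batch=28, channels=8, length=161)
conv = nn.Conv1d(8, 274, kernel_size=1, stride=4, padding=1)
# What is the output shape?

Input shape: (28, 8, 161)
Output shape: (28, 274, 41)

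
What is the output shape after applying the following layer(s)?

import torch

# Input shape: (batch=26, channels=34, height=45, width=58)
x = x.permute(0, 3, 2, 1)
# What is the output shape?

Input shape: (26, 34, 45, 58)
Output shape: (26, 58, 45, 34)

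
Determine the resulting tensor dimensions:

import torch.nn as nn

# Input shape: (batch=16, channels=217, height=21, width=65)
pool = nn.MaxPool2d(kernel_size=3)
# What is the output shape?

Input shape: (16, 217, 21, 65)
Output shape: (16, 217, 7, 21)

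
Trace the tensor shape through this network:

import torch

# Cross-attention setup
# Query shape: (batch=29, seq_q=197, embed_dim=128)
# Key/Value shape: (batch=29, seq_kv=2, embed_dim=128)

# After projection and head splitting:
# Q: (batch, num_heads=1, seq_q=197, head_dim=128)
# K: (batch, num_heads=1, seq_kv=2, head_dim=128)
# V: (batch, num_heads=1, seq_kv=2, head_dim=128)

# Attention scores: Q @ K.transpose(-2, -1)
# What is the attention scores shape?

Input shape: (29, 197, 128)
Output shape: (29, 1, 197, 2)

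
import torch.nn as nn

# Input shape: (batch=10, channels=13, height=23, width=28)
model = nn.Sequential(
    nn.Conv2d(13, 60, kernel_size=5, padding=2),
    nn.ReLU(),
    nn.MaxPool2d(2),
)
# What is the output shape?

Input shape: (10, 13, 23, 28)
  -> after Conv2d: (10, 60, 23, 28)
  -> after ReLU: (10, 60, 23, 28)
Output shape: (10, 60, 11, 14)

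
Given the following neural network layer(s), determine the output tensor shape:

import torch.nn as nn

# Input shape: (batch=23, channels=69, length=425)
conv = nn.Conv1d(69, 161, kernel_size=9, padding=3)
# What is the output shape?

Input shape: (23, 69, 425)
Output shape: (23, 161, 423)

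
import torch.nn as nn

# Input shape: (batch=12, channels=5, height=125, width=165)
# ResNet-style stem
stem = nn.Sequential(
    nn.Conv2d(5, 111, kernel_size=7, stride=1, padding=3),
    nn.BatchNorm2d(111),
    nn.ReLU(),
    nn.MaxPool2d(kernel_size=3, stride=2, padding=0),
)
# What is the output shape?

Input shape: (12, 5, 125, 165)
  -> after Conv2d 7x7 stride=1: (12, 111, 125, 165)
Output shape: (12, 111, 62, 82)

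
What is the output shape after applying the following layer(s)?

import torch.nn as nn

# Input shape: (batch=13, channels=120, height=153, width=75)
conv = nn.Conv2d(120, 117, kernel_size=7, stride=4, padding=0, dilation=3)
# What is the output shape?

Input shape: (13, 120, 153, 75)
Output shape: (13, 117, 34, 15)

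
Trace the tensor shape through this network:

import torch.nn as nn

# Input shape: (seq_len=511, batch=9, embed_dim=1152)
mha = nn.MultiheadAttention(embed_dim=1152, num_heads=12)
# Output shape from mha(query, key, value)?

Input shape: (511, 9, 1152)
Output shape: (511, 9, 1152)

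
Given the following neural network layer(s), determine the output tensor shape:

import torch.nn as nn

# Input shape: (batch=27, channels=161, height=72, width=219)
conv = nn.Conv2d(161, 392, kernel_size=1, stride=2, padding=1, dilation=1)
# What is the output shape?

Input shape: (27, 161, 72, 219)
Output shape: (27, 392, 37, 111)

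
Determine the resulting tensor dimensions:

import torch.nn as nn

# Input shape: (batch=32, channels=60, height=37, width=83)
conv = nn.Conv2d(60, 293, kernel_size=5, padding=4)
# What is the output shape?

Input shape: (32, 60, 37, 83)
Output shape: (32, 293, 41, 87)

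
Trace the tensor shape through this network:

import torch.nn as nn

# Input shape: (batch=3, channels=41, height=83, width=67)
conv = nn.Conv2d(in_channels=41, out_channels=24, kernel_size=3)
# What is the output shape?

Input shape: (3, 41, 83, 67)
Output shape: (3, 24, 81, 65)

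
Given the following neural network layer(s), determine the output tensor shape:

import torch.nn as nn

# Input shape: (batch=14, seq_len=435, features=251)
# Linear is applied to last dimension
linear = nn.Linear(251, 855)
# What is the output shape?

Input shape: (14, 435, 251)
Output shape: (14, 435, 855)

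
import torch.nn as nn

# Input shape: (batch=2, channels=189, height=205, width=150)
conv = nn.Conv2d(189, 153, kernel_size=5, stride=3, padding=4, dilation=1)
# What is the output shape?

Input shape: (2, 189, 205, 150)
Output shape: (2, 153, 70, 52)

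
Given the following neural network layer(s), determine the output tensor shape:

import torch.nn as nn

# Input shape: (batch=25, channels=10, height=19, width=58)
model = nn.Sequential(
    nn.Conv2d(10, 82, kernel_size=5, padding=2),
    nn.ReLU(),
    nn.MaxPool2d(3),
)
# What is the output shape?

Input shape: (25, 10, 19, 58)
  -> after Conv2d: (25, 82, 19, 58)
  -> after ReLU: (25, 82, 19, 58)
Output shape: (25, 82, 6, 19)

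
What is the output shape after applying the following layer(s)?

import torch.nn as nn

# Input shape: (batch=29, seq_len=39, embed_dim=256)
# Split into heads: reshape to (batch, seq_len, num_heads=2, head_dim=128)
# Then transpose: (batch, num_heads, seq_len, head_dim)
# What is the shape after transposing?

Input shape: (29, 39, 256)
  -> after reshape: (29, 39, 2, 128)
Output shape: (29, 2, 39, 128)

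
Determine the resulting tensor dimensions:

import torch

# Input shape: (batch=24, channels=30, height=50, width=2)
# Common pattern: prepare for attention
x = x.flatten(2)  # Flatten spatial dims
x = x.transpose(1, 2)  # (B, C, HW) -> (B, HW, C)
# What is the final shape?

Input shape: (24, 30, 50, 2)
  -> after flatten(2): (24, 30, 100)
Output shape: (24, 100, 30)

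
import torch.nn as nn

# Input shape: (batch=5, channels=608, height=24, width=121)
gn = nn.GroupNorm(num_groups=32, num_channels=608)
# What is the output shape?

Input shape: (5, 608, 24, 121)
Output shape: (5, 608, 24, 121)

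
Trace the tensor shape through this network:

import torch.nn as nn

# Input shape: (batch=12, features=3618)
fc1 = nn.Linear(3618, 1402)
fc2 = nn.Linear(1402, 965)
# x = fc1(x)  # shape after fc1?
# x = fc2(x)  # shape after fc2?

Input shape: (12, 3618)
  -> after fc1: (12, 1402)
Output shape: (12, 965)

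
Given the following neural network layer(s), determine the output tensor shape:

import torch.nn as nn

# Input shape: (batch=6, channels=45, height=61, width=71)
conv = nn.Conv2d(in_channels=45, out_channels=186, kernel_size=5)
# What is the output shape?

Input shape: (6, 45, 61, 71)
Output shape: (6, 186, 57, 67)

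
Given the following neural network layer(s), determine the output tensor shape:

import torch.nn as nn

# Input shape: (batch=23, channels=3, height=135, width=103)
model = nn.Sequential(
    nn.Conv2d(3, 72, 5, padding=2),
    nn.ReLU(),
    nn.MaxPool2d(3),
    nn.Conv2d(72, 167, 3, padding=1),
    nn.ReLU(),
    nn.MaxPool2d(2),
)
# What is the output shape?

Input shape: (23, 3, 135, 103)
  -> after first Conv2d: (23, 72, 135, 103)
  -> after first MaxPool2d: (23, 72, 45, 34)
  -> after second Conv2d: (23, 167, 45, 34)
Output shape: (23, 167, 22, 17)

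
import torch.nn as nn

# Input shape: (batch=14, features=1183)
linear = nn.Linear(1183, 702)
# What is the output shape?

Input shape: (14, 1183)
Output shape: (14, 702)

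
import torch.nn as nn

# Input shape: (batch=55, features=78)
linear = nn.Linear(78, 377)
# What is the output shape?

Input shape: (55, 78)
Output shape: (55, 377)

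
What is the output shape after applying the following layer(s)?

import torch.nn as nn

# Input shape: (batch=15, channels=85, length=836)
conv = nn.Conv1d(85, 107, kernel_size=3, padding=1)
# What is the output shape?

Input shape: (15, 85, 836)
Output shape: (15, 107, 836)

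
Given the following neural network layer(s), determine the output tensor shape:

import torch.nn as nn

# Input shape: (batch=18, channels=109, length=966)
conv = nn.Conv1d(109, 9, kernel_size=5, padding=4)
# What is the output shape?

Input shape: (18, 109, 966)
Output shape: (18, 9, 970)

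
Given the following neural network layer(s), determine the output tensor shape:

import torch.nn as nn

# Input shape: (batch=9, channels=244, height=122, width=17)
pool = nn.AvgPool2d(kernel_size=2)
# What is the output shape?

Input shape: (9, 244, 122, 17)
Output shape: (9, 244, 61, 8)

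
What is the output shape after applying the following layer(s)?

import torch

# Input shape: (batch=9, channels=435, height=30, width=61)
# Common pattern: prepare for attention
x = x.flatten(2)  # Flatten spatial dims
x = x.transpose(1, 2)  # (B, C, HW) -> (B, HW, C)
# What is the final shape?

Input shape: (9, 435, 30, 61)
  -> after flatten(2): (9, 435, 1830)
Output shape: (9, 1830, 435)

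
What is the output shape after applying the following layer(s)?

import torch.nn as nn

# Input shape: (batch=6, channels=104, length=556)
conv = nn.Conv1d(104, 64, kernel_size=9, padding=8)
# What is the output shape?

Input shape: (6, 104, 556)
Output shape: (6, 64, 564)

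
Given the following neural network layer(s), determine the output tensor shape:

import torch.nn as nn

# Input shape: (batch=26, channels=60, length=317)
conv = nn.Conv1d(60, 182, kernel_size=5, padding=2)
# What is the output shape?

Input shape: (26, 60, 317)
Output shape: (26, 182, 317)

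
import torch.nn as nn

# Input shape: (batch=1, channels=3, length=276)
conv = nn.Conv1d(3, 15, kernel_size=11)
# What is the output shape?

Input shape: (1, 3, 276)
Output shape: (1, 15, 266)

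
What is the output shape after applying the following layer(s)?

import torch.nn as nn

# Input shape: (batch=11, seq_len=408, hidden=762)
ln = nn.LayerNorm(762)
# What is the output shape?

Input shape: (11, 408, 762)
Output shape: (11, 408, 762)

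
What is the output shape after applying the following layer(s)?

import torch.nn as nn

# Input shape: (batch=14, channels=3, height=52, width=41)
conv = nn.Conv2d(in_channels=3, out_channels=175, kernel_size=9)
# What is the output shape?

Input shape: (14, 3, 52, 41)
Output shape: (14, 175, 44, 33)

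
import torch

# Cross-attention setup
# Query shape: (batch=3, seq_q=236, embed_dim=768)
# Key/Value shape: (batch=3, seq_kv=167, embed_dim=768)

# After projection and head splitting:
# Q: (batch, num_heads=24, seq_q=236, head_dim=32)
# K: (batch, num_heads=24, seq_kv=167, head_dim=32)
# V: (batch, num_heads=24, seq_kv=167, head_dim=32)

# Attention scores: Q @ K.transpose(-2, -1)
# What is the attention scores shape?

Input shape: (3, 236, 768)
Output shape: (3, 24, 236, 167)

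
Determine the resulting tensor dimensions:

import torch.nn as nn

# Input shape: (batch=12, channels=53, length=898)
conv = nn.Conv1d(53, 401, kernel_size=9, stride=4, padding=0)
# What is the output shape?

Input shape: (12, 53, 898)
Output shape: (12, 401, 223)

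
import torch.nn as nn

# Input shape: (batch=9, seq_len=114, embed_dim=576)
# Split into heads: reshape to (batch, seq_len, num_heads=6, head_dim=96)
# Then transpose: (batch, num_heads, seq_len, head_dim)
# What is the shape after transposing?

Input shape: (9, 114, 576)
  -> after reshape: (9, 114, 6, 96)
Output shape: (9, 6, 114, 96)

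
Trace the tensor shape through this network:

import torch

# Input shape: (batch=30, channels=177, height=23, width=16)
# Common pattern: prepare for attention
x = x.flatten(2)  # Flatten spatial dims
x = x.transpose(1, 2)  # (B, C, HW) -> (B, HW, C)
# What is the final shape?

Input shape: (30, 177, 23, 16)
  -> after flatten(2): (30, 177, 368)
Output shape: (30, 368, 177)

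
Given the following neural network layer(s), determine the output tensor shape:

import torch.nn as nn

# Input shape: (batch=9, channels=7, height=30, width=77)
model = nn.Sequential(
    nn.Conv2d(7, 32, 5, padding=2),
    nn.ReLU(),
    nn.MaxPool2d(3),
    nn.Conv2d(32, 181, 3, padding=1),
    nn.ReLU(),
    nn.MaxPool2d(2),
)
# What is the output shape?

Input shape: (9, 7, 30, 77)
  -> after first Conv2d: (9, 32, 30, 77)
  -> after first MaxPool2d: (9, 32, 10, 25)
  -> after second Conv2d: (9, 181, 10, 25)
Output shape: (9, 181, 5, 12)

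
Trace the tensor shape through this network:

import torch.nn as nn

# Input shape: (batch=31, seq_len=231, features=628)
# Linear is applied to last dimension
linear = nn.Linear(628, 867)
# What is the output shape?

Input shape: (31, 231, 628)
Output shape: (31, 231, 867)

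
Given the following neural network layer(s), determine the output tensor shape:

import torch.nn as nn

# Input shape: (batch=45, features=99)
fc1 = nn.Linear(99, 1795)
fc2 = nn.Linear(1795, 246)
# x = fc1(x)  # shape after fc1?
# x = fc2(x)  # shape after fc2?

Input shape: (45, 99)
  -> after fc1: (45, 1795)
Output shape: (45, 246)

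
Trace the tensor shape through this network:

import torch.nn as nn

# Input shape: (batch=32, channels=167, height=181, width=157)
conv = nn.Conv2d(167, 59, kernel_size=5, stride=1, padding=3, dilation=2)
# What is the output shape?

Input shape: (32, 167, 181, 157)
Output shape: (32, 59, 179, 155)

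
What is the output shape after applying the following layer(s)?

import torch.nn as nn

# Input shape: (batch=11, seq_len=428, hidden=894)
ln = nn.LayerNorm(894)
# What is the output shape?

Input shape: (11, 428, 894)
Output shape: (11, 428, 894)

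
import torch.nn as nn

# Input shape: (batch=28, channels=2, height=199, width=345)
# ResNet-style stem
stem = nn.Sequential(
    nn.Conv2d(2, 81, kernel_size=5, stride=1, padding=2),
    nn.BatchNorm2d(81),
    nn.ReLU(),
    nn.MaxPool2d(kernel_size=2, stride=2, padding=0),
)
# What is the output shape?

Input shape: (28, 2, 199, 345)
  -> after Conv2d 5x5 stride=1: (28, 81, 199, 345)
Output shape: (28, 81, 99, 172)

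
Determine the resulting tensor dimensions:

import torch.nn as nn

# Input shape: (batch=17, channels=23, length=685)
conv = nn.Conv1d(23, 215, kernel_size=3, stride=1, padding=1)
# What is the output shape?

Input shape: (17, 23, 685)
Output shape: (17, 215, 685)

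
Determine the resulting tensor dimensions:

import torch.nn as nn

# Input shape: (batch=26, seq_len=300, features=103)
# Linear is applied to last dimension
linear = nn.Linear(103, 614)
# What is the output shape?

Input shape: (26, 300, 103)
Output shape: (26, 300, 614)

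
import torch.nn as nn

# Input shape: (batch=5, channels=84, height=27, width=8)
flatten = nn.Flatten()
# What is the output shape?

Input shape: (5, 84, 27, 8)
Output shape: (5, 18144)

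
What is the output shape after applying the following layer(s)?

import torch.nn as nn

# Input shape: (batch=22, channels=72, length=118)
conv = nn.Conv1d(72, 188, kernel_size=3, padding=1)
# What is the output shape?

Input shape: (22, 72, 118)
Output shape: (22, 188, 118)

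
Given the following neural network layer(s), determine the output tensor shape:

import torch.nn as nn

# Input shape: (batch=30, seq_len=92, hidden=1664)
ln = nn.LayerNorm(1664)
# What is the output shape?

Input shape: (30, 92, 1664)
Output shape: (30, 92, 1664)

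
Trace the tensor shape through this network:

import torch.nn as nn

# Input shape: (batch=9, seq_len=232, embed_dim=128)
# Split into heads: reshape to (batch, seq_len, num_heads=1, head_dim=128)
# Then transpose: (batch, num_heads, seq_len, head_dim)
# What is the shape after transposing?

Input shape: (9, 232, 128)
  -> after reshape: (9, 232, 1, 128)
Output shape: (9, 1, 232, 128)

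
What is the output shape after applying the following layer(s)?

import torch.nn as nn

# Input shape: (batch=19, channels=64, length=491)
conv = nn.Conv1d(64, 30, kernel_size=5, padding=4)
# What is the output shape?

Input shape: (19, 64, 491)
Output shape: (19, 30, 495)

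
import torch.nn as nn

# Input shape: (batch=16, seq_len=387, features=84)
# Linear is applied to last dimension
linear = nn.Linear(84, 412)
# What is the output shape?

Input shape: (16, 387, 84)
Output shape: (16, 387, 412)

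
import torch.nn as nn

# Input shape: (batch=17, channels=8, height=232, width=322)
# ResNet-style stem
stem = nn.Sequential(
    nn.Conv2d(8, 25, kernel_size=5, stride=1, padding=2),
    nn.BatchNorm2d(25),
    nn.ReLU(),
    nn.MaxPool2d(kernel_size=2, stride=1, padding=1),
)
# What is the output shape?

Input shape: (17, 8, 232, 322)
  -> after Conv2d 5x5 stride=1: (17, 25, 232, 322)
Output shape: (17, 25, 233, 323)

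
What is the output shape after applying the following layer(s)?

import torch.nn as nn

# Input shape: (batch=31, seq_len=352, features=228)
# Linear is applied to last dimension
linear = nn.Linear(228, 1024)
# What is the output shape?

Input shape: (31, 352, 228)
Output shape: (31, 352, 1024)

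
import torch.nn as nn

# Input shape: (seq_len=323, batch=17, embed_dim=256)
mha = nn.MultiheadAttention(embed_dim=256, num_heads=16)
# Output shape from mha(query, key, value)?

Input shape: (323, 17, 256)
Output shape: (323, 17, 256)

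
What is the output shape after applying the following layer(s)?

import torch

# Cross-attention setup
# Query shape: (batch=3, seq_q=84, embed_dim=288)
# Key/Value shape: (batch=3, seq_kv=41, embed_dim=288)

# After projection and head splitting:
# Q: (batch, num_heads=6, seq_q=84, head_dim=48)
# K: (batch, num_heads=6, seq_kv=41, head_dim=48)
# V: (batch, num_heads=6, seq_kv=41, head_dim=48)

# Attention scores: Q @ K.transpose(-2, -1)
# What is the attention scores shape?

Input shape: (3, 84, 288)
Output shape: (3, 6, 84, 41)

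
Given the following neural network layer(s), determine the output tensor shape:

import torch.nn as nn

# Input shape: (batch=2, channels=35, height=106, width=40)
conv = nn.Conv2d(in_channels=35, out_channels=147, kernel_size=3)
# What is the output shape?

Input shape: (2, 35, 106, 40)
Output shape: (2, 147, 104, 38)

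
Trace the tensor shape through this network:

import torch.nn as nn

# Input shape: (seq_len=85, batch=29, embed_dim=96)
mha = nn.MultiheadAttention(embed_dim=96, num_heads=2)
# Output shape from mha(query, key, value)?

Input shape: (85, 29, 96)
Output shape: (85, 29, 96)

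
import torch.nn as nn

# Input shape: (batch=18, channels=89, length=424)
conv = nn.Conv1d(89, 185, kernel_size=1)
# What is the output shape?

Input shape: (18, 89, 424)
Output shape: (18, 185, 424)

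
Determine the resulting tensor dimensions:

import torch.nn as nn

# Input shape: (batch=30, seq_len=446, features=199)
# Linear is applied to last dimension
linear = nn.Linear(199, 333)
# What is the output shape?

Input shape: (30, 446, 199)
Output shape: (30, 446, 333)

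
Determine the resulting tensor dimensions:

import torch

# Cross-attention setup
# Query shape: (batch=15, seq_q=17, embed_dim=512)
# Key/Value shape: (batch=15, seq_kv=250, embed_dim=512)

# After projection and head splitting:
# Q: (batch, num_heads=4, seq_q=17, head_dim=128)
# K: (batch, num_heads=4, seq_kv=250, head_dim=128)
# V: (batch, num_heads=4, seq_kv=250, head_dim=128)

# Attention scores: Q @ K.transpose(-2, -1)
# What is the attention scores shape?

Input shape: (15, 17, 512)
Output shape: (15, 4, 17, 250)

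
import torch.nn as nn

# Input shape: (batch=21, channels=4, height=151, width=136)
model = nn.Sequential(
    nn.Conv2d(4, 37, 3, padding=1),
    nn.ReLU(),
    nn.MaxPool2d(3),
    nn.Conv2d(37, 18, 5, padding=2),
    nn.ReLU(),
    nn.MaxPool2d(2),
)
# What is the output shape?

Input shape: (21, 4, 151, 136)
  -> after first Conv2d: (21, 37, 151, 136)
  -> after first MaxPool2d: (21, 37, 50, 45)
  -> after second Conv2d: (21, 18, 50, 45)
Output shape: (21, 18, 25, 22)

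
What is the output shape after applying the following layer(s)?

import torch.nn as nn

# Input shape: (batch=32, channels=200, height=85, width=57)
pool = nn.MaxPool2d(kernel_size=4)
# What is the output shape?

Input shape: (32, 200, 85, 57)
Output shape: (32, 200, 21, 14)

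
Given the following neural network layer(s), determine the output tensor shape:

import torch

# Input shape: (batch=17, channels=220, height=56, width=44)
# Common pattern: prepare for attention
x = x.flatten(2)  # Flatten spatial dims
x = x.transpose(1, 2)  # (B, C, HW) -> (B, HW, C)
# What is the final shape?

Input shape: (17, 220, 56, 44)
  -> after flatten(2): (17, 220, 2464)
Output shape: (17, 2464, 220)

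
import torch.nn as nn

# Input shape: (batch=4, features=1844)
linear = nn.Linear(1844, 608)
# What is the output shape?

Input shape: (4, 1844)
Output shape: (4, 608)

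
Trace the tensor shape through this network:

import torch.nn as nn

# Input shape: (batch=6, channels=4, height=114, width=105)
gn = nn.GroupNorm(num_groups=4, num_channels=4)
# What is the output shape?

Input shape: (6, 4, 114, 105)
Output shape: (6, 4, 114, 105)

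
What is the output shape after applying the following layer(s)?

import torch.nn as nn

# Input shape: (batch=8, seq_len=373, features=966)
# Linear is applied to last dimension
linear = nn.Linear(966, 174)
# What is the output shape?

Input shape: (8, 373, 966)
Output shape: (8, 373, 174)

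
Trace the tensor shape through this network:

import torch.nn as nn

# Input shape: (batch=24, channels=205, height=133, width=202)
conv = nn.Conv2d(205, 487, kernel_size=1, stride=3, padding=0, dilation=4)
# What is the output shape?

Input shape: (24, 205, 133, 202)
Output shape: (24, 487, 45, 68)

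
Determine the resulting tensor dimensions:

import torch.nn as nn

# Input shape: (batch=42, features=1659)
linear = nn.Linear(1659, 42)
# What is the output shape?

Input shape: (42, 1659)
Output shape: (42, 42)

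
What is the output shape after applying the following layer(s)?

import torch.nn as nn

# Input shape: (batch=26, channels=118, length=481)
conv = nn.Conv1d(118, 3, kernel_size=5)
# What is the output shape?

Input shape: (26, 118, 481)
Output shape: (26, 3, 477)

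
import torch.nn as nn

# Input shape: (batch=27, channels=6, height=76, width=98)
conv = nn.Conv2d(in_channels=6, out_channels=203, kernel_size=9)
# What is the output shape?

Input shape: (27, 6, 76, 98)
Output shape: (27, 203, 68, 90)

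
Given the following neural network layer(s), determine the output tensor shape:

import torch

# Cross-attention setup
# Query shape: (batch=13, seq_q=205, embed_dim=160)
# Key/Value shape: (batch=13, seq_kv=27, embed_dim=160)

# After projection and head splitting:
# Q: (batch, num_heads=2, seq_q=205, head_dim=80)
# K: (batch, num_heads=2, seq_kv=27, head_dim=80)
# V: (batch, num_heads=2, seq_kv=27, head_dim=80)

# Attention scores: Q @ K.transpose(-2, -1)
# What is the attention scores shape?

Input shape: (13, 205, 160)
Output shape: (13, 2, 205, 27)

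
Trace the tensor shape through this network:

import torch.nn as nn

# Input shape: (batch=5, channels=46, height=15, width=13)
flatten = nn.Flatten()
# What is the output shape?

Input shape: (5, 46, 15, 13)
Output shape: (5, 8970)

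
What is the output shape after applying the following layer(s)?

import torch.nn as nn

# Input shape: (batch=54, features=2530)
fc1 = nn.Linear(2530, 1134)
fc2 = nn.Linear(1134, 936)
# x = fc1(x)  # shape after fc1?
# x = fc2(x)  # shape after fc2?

Input shape: (54, 2530)
  -> after fc1: (54, 1134)
Output shape: (54, 936)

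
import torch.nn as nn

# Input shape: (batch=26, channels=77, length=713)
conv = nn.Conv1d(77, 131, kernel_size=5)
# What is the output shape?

Input shape: (26, 77, 713)
Output shape: (26, 131, 709)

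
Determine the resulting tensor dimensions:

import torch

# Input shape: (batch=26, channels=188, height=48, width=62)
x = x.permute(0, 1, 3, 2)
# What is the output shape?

Input shape: (26, 188, 48, 62)
Output shape: (26, 188, 62, 48)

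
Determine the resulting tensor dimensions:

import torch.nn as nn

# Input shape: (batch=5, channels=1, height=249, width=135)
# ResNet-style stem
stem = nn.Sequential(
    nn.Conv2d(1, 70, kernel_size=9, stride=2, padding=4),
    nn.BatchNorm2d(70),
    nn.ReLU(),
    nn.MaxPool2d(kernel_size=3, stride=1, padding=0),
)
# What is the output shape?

Input shape: (5, 1, 249, 135)
  -> after Conv2d 9x9 stride=2: (5, 70, 125, 68)
Output shape: (5, 70, 123, 66)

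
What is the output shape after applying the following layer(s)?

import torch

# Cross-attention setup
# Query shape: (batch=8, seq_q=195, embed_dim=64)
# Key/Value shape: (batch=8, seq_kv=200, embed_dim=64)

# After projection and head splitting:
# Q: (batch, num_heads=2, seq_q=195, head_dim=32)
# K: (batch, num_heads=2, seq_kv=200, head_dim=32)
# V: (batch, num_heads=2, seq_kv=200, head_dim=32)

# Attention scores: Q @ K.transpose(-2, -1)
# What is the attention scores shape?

Input shape: (8, 195, 64)
Output shape: (8, 2, 195, 200)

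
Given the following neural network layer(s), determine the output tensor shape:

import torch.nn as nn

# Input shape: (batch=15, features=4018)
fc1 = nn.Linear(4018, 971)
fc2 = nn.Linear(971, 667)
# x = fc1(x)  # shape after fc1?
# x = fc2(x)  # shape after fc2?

Input shape: (15, 4018)
  -> after fc1: (15, 971)
Output shape: (15, 667)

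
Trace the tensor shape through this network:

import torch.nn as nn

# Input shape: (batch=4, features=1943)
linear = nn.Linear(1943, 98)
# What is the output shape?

Input shape: (4, 1943)
Output shape: (4, 98)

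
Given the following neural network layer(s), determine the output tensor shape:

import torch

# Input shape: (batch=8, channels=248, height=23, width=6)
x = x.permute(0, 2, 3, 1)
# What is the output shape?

Input shape: (8, 248, 23, 6)
Output shape: (8, 23, 6, 248)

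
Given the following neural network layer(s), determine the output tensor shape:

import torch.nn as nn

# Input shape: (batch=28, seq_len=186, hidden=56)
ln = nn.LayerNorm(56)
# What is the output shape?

Input shape: (28, 186, 56)
Output shape: (28, 186, 56)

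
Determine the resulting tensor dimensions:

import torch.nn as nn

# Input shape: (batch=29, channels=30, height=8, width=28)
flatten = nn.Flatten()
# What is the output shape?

Input shape: (29, 30, 8, 28)
Output shape: (29, 6720)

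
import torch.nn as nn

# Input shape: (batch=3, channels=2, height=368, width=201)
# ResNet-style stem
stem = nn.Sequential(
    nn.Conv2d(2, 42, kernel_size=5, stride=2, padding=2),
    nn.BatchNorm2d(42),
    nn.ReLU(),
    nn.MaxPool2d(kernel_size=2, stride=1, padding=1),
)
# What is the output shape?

Input shape: (3, 2, 368, 201)
  -> after Conv2d 5x5 stride=2: (3, 42, 184, 101)
Output shape: (3, 42, 185, 102)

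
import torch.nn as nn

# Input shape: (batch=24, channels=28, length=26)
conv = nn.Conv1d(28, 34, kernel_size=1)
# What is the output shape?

Input shape: (24, 28, 26)
Output shape: (24, 34, 26)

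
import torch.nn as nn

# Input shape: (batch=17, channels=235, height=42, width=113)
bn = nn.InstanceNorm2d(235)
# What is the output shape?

Input shape: (17, 235, 42, 113)
Output shape: (17, 235, 42, 113)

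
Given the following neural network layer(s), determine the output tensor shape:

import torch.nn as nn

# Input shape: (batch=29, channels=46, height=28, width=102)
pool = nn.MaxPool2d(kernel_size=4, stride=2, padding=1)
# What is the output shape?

Input shape: (29, 46, 28, 102)
Output shape: (29, 46, 14, 51)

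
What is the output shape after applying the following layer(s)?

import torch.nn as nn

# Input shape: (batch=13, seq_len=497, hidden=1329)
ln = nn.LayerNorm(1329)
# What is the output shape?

Input shape: (13, 497, 1329)
Output shape: (13, 497, 1329)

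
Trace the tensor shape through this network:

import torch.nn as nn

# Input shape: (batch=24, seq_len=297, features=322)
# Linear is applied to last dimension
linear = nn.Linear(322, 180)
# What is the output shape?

Input shape: (24, 297, 322)
Output shape: (24, 297, 180)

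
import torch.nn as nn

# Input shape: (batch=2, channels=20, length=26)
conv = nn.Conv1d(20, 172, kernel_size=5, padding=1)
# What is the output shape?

Input shape: (2, 20, 26)
Output shape: (2, 172, 24)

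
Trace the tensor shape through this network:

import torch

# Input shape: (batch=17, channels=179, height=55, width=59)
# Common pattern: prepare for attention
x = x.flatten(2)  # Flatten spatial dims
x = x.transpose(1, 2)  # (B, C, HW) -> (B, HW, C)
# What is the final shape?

Input shape: (17, 179, 55, 59)
  -> after flatten(2): (17, 179, 3245)
Output shape: (17, 3245, 179)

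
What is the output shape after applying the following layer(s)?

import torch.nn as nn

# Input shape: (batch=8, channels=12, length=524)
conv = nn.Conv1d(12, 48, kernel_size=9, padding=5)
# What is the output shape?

Input shape: (8, 12, 524)
Output shape: (8, 48, 526)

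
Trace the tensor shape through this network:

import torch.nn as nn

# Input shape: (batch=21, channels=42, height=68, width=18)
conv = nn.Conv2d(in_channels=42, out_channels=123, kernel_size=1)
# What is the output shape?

Input shape: (21, 42, 68, 18)
Output shape: (21, 123, 68, 18)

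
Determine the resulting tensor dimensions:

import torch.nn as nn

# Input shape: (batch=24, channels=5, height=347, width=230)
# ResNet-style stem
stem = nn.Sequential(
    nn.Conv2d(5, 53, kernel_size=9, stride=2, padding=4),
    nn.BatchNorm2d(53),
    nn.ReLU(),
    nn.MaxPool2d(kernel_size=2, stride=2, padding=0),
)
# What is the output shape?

Input shape: (24, 5, 347, 230)
  -> after Conv2d 9x9 stride=2: (24, 53, 174, 115)
Output shape: (24, 53, 87, 57)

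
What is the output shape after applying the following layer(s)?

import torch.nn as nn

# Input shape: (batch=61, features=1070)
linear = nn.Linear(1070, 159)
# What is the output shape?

Input shape: (61, 1070)
Output shape: (61, 159)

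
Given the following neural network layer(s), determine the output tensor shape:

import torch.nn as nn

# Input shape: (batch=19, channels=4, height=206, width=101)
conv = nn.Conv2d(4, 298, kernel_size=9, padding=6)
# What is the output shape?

Input shape: (19, 4, 206, 101)
Output shape: (19, 298, 210, 105)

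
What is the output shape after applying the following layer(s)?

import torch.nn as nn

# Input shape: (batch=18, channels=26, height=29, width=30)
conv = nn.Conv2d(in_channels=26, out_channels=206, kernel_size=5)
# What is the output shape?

Input shape: (18, 26, 29, 30)
Output shape: (18, 206, 25, 26)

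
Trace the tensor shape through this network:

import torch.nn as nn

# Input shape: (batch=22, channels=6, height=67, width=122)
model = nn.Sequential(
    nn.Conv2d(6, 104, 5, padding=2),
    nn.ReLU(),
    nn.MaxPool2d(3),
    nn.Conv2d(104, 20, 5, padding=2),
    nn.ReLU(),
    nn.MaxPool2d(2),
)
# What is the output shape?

Input shape: (22, 6, 67, 122)
  -> after first Conv2d: (22, 104, 67, 122)
  -> after first MaxPool2d: (22, 104, 22, 40)
  -> after second Conv2d: (22, 20, 22, 40)
Output shape: (22, 20, 11, 20)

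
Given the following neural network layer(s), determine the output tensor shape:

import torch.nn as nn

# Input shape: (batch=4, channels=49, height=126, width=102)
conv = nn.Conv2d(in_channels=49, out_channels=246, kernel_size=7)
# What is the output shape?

Input shape: (4, 49, 126, 102)
Output shape: (4, 246, 120, 96)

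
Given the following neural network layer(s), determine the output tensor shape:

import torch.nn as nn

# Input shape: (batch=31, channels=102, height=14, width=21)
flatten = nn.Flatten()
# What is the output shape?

Input shape: (31, 102, 14, 21)
Output shape: (31, 29988)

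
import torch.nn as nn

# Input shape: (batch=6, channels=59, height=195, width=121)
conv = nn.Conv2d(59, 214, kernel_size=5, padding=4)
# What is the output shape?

Input shape: (6, 59, 195, 121)
Output shape: (6, 214, 199, 125)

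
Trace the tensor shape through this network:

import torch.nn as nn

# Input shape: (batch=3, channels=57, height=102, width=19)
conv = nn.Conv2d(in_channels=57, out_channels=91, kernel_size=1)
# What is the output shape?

Input shape: (3, 57, 102, 19)
Output shape: (3, 91, 102, 19)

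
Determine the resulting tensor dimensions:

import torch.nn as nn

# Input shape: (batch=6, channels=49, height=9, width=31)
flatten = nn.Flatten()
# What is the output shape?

Input shape: (6, 49, 9, 31)
Output shape: (6, 13671)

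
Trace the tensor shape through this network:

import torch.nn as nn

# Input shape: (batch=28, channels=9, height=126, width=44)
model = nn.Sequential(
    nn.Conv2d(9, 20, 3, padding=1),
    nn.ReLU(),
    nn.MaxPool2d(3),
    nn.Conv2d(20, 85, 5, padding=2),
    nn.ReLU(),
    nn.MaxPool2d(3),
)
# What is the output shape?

Input shape: (28, 9, 126, 44)
  -> after first Conv2d: (28, 20, 126, 44)
  -> after first MaxPool2d: (28, 20, 42, 14)
  -> after second Conv2d: (28, 85, 42, 14)
Output shape: (28, 85, 14, 4)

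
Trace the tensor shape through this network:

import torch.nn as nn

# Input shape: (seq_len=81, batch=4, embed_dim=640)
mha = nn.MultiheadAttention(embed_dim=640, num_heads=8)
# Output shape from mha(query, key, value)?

Input shape: (81, 4, 640)
Output shape: (81, 4, 640)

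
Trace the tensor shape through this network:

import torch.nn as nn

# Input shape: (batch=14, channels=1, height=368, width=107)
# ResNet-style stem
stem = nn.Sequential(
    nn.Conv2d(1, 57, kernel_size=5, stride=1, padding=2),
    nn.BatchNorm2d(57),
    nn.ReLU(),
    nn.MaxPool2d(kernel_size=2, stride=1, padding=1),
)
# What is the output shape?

Input shape: (14, 1, 368, 107)
  -> after Conv2d 5x5 stride=1: (14, 57, 368, 107)
Output shape: (14, 57, 369, 108)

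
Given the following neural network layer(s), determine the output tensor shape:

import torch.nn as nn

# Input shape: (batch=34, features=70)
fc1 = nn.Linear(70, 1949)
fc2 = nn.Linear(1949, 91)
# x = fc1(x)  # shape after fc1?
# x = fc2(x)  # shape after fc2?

Input shape: (34, 70)
  -> after fc1: (34, 1949)
Output shape: (34, 91)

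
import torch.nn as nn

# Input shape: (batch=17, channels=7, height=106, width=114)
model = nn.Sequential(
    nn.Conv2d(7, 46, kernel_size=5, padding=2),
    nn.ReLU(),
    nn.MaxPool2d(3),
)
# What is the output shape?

Input shape: (17, 7, 106, 114)
  -> after Conv2d: (17, 46, 106, 114)
  -> after ReLU: (17, 46, 106, 114)
Output shape: (17, 46, 35, 38)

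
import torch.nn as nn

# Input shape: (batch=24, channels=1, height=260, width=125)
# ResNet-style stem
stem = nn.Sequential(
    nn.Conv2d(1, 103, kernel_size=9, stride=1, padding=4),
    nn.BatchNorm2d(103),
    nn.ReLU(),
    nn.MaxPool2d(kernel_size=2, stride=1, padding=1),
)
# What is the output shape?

Input shape: (24, 1, 260, 125)
  -> after Conv2d 9x9 stride=1: (24, 103, 260, 125)
Output shape: (24, 103, 261, 126)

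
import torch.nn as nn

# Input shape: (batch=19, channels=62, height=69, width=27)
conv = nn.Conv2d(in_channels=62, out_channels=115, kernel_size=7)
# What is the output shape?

Input shape: (19, 62, 69, 27)
Output shape: (19, 115, 63, 21)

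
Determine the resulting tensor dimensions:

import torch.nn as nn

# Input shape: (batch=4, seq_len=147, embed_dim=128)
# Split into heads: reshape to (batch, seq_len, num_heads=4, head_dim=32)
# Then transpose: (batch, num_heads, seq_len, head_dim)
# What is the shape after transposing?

Input shape: (4, 147, 128)
  -> after reshape: (4, 147, 4, 32)
Output shape: (4, 4, 147, 32)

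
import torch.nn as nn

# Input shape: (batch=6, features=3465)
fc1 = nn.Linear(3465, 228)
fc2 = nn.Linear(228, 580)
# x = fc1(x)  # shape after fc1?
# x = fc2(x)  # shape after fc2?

Input shape: (6, 3465)
  -> after fc1: (6, 228)
Output shape: (6, 580)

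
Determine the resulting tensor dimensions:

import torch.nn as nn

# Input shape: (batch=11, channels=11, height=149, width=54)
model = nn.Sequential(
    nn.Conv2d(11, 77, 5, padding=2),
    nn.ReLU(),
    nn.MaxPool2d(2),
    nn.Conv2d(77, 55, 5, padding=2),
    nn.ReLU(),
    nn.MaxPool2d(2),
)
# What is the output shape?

Input shape: (11, 11, 149, 54)
  -> after first Conv2d: (11, 77, 149, 54)
  -> after first MaxPool2d: (11, 77, 74, 27)
  -> after second Conv2d: (11, 55, 74, 27)
Output shape: (11, 55, 37, 13)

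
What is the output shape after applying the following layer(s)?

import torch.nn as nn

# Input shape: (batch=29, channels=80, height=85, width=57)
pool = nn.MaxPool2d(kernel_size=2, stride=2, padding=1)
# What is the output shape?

Input shape: (29, 80, 85, 57)
Output shape: (29, 80, 43, 29)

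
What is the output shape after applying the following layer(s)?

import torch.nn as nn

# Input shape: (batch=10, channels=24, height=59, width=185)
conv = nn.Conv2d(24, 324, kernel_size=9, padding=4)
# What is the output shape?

Input shape: (10, 24, 59, 185)
Output shape: (10, 324, 59, 185)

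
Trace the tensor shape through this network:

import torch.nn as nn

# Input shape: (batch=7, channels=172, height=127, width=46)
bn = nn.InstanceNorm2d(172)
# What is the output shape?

Input shape: (7, 172, 127, 46)
Output shape: (7, 172, 127, 46)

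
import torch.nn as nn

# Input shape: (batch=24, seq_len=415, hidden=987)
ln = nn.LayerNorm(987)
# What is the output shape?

Input shape: (24, 415, 987)
Output shape: (24, 415, 987)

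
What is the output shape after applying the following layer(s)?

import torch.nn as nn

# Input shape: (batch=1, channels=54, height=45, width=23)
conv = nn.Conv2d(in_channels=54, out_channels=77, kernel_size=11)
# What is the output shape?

Input shape: (1, 54, 45, 23)
Output shape: (1, 77, 35, 13)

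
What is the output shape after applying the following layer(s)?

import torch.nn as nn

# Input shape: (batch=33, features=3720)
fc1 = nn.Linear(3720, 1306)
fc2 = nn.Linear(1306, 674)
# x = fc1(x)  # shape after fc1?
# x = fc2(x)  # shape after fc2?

Input shape: (33, 3720)
  -> after fc1: (33, 1306)
Output shape: (33, 674)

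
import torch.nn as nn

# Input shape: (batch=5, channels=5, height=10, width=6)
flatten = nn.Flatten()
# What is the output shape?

Input shape: (5, 5, 10, 6)
Output shape: (5, 300)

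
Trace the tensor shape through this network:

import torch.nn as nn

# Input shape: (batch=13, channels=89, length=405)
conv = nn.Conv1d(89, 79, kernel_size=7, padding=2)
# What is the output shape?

Input shape: (13, 89, 405)
Output shape: (13, 79, 403)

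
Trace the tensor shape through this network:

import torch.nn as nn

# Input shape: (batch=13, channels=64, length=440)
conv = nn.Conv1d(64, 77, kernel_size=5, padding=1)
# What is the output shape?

Input shape: (13, 64, 440)
Output shape: (13, 77, 438)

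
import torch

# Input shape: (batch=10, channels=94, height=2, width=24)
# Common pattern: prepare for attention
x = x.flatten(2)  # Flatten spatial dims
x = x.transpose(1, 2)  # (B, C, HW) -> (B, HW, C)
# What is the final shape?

Input shape: (10, 94, 2, 24)
  -> after flatten(2): (10, 94, 48)
Output shape: (10, 48, 94)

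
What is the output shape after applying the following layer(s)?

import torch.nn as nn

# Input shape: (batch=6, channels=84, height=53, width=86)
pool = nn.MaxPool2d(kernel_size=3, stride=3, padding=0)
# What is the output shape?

Input shape: (6, 84, 53, 86)
Output shape: (6, 84, 17, 28)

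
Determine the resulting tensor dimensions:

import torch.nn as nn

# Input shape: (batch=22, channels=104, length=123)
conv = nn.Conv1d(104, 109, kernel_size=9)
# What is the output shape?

Input shape: (22, 104, 123)
Output shape: (22, 109, 115)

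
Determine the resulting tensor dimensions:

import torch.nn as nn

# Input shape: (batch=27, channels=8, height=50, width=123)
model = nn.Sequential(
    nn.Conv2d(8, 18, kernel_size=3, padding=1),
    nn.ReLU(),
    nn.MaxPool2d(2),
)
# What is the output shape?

Input shape: (27, 8, 50, 123)
  -> after Conv2d: (27, 18, 50, 123)
  -> after ReLU: (27, 18, 50, 123)
Output shape: (27, 18, 25, 61)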